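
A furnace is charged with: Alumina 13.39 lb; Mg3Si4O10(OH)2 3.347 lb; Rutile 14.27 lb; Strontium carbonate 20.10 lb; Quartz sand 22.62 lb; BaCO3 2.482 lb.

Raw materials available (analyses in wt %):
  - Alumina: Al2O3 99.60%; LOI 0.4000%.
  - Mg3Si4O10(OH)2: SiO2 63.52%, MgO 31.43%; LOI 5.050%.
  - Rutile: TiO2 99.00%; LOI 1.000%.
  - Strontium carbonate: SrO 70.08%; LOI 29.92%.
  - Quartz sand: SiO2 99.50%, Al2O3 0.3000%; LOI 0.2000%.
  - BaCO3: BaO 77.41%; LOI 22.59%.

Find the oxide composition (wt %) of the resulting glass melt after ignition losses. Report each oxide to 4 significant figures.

Full precision is held from first step to last. In-progress results are displayed rounded to four significant digits across the worked steps — a single rounding produces each reported result — all derived quantities (the totals, the six compositions, LOI, the yield, net glass mass) are carried in exact precision from the weighed amounts at 69.22 lb of glass exactly as shown in either problem or answer.
Delivered oxide masses:
  TiO2: 14.27·0.9900 = 14.13 lb
  SiO2: 3.347·0.6352 + 22.62·0.9950 = 24.63 lb
  MgO: 3.347·0.3143 = 1.052 lb
  Al2O3: 13.39·0.9960 + 22.62·0.003000 = 13.40 lb
  SrO: 20.10·0.7008 = 14.09 lb
  BaO: 2.482·0.7741 = 1.921 lb
LOI: 13.39·0.004000 + 3.347·0.05050 + 14.27·0.01000 + 20.10·0.2992 + 22.62·0.002000 + 2.482·0.2259 = 6.985 lb
batch − LOI leaves glass = 76.21 − 6.985 = 69.22 lb (equal to the oxide-mass sum)
wt % = 100 × oxide mass / glass mass

Glass mass = 69.22 lb (batch 76.21 − LOI 6.985).
Composition: TiO2 20.41%, SiO2 35.58%, MgO 1.520%, Al2O3 19.36%, SrO 20.35%, BaO 2.776%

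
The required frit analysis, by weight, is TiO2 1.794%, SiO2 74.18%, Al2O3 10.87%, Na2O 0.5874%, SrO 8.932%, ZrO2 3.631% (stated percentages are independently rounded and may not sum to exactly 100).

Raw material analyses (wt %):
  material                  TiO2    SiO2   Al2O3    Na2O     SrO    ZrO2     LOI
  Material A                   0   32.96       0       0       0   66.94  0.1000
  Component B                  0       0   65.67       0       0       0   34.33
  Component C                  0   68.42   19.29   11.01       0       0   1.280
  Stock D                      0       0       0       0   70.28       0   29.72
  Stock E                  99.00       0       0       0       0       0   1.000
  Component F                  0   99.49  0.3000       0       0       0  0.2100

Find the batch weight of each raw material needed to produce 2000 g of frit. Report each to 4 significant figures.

The whole derivation maintains full float precision at every stage — intermediates are displayed rounded to four significant figures at each printed step; a single rounding yields every reported figure — derived quantities, including the six compositions, totals, net glass mass, ignition loss, yield, are re-derived starting from the weights on 2000 g of glass in full precision, as written in the problem or the answer.
Target oxide masses per 2000 g frit:
  TiO2: 1.794% × 2000 = 35.88 g
  SiO2: 74.18% × 2000 = 1484 g
  Al2O3: 10.87% × 2000 = 217.4 g
  Na2O: 0.5874% × 2000 = 11.75 g
  SrO: 8.932% × 2000 = 178.6 g
  ZrO2: 3.631% × 2000 = 72.62 g
Checking each oxide sum working from each reported weight, for the quoted basis mass (sum by sum, the targets are met once rounding is allowed for):
  TiO2: 36.24·0.9900 = 35.88 g (target 35.88 g)
  SiO2: 108.5·0.3296 + 106.7·0.6842 + 1382·0.9949 = 1484 g (target 1484 g)
  Al2O3: 293.4·0.6567 + 106.7·0.1929 + 1382·0.003000 = 217.4 g (target 217.4 g)
  Na2O: 106.7·0.1101 = 11.75 g (target 11.75 g)
  SrO: 254.2·0.7028 = 178.7 g (target 178.6 g)
  ZrO2: 108.5·0.6694 = 72.63 g (target 72.62 g)
Glass-mass bookkeeping: total charge less LOI = 2000 g (summing oxide targets gives 2000 g; with the basis standing at 2000 g — differing by rounding only).
Total batch = Σ batch = 2181 g; LOI loss = Σ batch·LOI = 181.0 g; yield: glass divided by total = 91.70%.

Batch per 2000 g frit:
  Material A: 108.5 g
  Component B: 293.4 g
  Component C: 106.7 g
  Stock D: 254.2 g
  Stock E: 36.24 g
  Component F: 1382 g
Total batch = 2181 g; LOI loss = 181.0 g; yield = 91.70%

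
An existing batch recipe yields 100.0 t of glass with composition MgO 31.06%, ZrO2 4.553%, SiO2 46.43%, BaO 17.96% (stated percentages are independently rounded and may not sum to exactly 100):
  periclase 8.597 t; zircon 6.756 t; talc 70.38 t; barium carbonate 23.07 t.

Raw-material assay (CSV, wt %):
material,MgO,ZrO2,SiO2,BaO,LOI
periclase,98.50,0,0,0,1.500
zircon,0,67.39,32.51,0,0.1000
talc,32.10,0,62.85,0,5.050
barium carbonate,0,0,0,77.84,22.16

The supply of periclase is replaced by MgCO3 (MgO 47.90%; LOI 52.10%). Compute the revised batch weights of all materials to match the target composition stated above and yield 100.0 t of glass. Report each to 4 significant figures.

Revised batch per 100.0 t glass:
  MgCO3: 17.68 t
  zircon: 6.756 t
  talc: 70.38 t
  barium carbonate: 23.07 t
Total batch = 117.9 t; LOI loss = 17.88 t

The intermediate values are printed, rounded to 4 significant figures, across the worked steps; the whole derivation keeps exact precision through the solve; a single rounding completes each reported number — derived quantities (ignition loss, the totals, four oxide percentages, net glass mass, the yield) are computed from the batch weights for 100.0 t of glass at exact precision precisely as stated by question or answer.
Target oxide masses per 100.0 t glass:
  MgO: 31.06% × 100.0 = 31.06 t
  ZrO2: 4.553% × 100.0 = 4.553 t
  SiO2: 46.43% × 100.0 = 46.43 t
  BaO: 17.96% × 100.0 = 17.96 t
Per-oxide balance check working from each reported weight, at the basis given (summed amounts equal target values net of answer rounding effects):
  MgO: 17.68·0.4790 + 70.38·0.3210 = 31.06 t (target 31.06 t)
  ZrO2: 6.756·0.6739 = 4.553 t (target 4.553 t)
  SiO2: 6.756·0.3251 + 70.38·0.6285 = 46.43 t (target 46.43 t)
  BaO: 23.07·0.7784 = 17.96 t (target 17.96 t)
Glass-mass closure: the batch minus its LOI: 100.0 t (the targets, summed, come to 100.0 t; basis as stated: 100.0 t — deltas are rounding alone).
Summing the batch: Σ batch = 117.9 t; LOI loss = Σ batch·LOI = 17.88 t; the yield ratio, glass ÷ batch: 84.83%.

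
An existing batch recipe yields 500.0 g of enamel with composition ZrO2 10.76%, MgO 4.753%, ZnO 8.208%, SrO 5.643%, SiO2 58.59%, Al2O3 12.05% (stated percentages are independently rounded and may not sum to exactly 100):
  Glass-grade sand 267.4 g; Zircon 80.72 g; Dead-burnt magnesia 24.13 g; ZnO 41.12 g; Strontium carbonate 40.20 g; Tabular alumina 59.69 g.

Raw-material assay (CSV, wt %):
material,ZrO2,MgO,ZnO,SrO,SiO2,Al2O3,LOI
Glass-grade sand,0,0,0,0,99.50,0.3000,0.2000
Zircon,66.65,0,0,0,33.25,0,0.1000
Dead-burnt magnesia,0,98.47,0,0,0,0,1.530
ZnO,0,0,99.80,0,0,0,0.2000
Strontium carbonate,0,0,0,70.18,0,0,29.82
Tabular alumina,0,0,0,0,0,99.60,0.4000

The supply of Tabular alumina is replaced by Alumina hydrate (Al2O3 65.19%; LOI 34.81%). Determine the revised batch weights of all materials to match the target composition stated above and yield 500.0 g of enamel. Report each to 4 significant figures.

Revised batch per 500.0 g enamel:
  Glass-grade sand: 267.4 g
  Zircon: 80.72 g
  Dead-burnt magnesia: 24.13 g
  ZnO: 41.12 g
  Strontium carbonate: 40.20 g
  Alumina hydrate: 91.19 g
Total batch = 544.8 g; LOI loss = 44.80 g

All arithmetic holds full float precision in all steps. Intermediates appear, with 4-significant-digit rounding, when written out — each reported number is rounded exactly once; the derived quantities (totals, ignition loss, glass mass, yield, six oxide percentages) are computed at full precision starting from the weights per 500.0 g of glass exactly as printed in the problem or the answer.
Target oxide masses per 500.0 g enamel:
  ZrO2: 10.76% × 500.0 = 53.80 g
  MgO: 4.753% × 500.0 = 23.76 g
  ZnO: 8.208% × 500.0 = 41.04 g
  SrO: 5.643% × 500.0 = 28.22 g
  SiO2: 58.59% × 500.0 = 293.0 g
  Al2O3: 12.05% × 500.0 = 60.25 g
Verifying the oxide balance applying the batch weights above, on the stated basis (target by target, the sums agree exact up to rounding of places):
  ZrO2: 80.72·0.6665 = 53.80 g (target 53.80 g)
  MgO: 24.13·0.9847 = 23.76 g (target 23.76 g)
  ZnO: 41.12·0.9980 = 41.04 g (target 41.04 g)
  SrO: 40.20·0.7018 = 28.21 g (target 28.22 g)
  SiO2: 267.4·0.9950 + 80.72·0.3325 = 292.9 g (target 293.0 g)
  Al2O3: 267.4·0.003000 + 91.19·0.6519 = 60.25 g (target 60.25 g)
Glass-mass bookkeeping: batch Σ − ignition loss = 500.0 g (the Σ of target masses is 500.0 g; against the stated basis, 500.0 g — a pure rounding effect).
Whole-batch sum: Σ batch = 544.8 g; LOI removed, Σ of batch·LOI: 44.80 g; yield: glass divided by total = 91.78%.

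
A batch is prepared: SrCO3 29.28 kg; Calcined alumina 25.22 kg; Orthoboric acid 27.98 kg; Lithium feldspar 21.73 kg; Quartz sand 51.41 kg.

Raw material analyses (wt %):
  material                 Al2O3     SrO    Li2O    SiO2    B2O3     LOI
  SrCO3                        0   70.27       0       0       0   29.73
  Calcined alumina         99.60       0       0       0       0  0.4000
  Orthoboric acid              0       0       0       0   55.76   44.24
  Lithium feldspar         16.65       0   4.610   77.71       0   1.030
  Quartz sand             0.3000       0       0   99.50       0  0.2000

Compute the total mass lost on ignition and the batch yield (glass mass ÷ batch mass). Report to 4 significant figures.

Exact precision is kept through every step; in-progress results appear, rounded to 4 significant figures, as written. Every reported number is rounded once only; all derived quantities, including the yield, LOI, totals, glass mass, five oxide percentages, are rebuilt using the weight values per 134.1 kg of glass in full precision, as they appear in problem or answer.
Ignition loss by material:
  SrCO3: 29.28 × 0.2973 = 8.705 kg
  Calcined alumina: 25.22 × 0.004000 = 0.1009 kg
  Orthoboric acid: 27.98 × 0.4424 = 12.38 kg
  Lithium feldspar: 21.73 × 0.01030 = 0.2238 kg
  Quartz sand: 51.41 × 0.002000 = 0.1028 kg
Total LOI = 21.51 kg
Glass = batch − LOI = 155.6 − 21.51 = 134.1 kg

LOI loss = 21.51 kg; glass = 134.1 kg; yield = 86.18%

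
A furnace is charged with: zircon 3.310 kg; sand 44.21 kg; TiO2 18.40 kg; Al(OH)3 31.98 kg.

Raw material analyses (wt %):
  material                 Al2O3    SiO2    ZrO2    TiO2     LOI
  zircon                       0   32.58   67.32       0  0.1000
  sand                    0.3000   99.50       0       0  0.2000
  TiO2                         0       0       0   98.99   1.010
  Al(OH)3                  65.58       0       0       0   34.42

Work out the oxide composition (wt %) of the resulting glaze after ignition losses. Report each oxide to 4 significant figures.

Each numeric step holds full float precision end to end. Working values appear, with 4-significant-digit rounding, as written; every reported result is rounded exactly once — derived quantities (ignition loss, net glass mass, yield, the totals, four oxide percentages) are computed using the weight values on 86.61 kg of glass in exact precision, precisely as stated by the problem or the answer.
Oxide-by-oxide delivered mass:
  Al2O3: 44.21·0.003000 + 31.98·0.6558 = 21.11 kg
  SiO2: 3.310·0.3258 + 44.21·0.9950 = 45.07 kg
  ZrO2: 3.310·0.6732 = 2.228 kg
  TiO2: 18.40·0.9899 = 18.21 kg
LOI: 3.310·0.001000 + 44.21·0.002000 + 18.40·0.01010 + 31.98·0.3442 = 11.29 kg
batch − LOI leaves glass = 97.90 − 11.29 = 86.61 kg (= the summed oxide contributions)
wt % = 100 × oxide mass / glass mass

Glass mass = 86.61 kg (batch 97.90 − LOI 11.29).
Composition: Al2O3 24.37%, SiO2 52.03%, ZrO2 2.573%, TiO2 21.03%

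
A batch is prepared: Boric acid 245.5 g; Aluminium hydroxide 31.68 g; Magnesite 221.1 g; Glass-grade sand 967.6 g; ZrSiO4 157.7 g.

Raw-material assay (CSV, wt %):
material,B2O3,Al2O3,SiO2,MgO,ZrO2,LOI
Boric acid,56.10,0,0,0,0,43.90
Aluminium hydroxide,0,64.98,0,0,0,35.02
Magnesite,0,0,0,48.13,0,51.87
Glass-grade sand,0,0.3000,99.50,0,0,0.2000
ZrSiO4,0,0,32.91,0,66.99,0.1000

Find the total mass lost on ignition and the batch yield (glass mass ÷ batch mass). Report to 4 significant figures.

LOI loss = 235.6 g; glass = 1388 g; yield = 85.49%

The working math keeps full float precision at all times; values along the way appear rounded off to 4 significant figures alongside each step. Each reported value carries a single rounding; all derived quantities (totals, net glass mass, LOI, five oxide percentages, yield) are rebuilt using the weight values on 1388 g of glass in full float precision exactly as printed in the question or the answer.
Material-by-material LOI:
  Boric acid: 245.5 × 0.4390 = 107.8 g
  Aluminium hydroxide: 31.68 × 0.3502 = 11.09 g
  Magnesite: 221.1 × 0.5187 = 114.7 g
  Glass-grade sand: 967.6 × 0.002000 = 1.935 g
  ZrSiO4: 157.7 × 0.001000 = 0.1577 g
Total LOI = 235.6 g
Glass = batch − LOI = 1624 − 235.6 = 1388 g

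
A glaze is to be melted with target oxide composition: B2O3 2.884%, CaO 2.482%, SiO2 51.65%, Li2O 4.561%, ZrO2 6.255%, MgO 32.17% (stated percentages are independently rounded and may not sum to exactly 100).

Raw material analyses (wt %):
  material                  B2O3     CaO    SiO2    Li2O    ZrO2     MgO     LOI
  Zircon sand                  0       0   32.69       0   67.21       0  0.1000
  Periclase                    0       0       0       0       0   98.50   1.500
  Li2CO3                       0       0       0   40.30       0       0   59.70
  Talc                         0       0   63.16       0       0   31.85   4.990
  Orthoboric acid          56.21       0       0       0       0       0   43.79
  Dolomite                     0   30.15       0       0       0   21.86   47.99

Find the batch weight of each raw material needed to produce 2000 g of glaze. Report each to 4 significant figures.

Batch per 2000 g glaze:
  Zircon sand: 186.1 g
  Periclase: 119.0 g
  Li2CO3: 226.4 g
  Talc: 1539 g
  Orthoboric acid: 102.6 g
  Dolomite: 164.6 g
Total batch = 2338 g; LOI loss = 337.8 g; yield = 85.55%

Mid-chain values appear, rounded to four significant figures, on the page — all internal work keeps full precision at every stage. Each reported result is rounded exactly once — derived quantities (totals, LOI, the six compositions, glass mass, yield) are computed at full precision using the weight values on 2000 g of glass, as written in problem or answer.
The oxide mass targets at 2000 g glaze:
  B2O3: 2.884% × 2000 = 57.68 g
  CaO: 2.482% × 2000 = 49.64 g
  SiO2: 51.65% × 2000 = 1033 g
  Li2O: 4.561% × 2000 = 91.22 g
  ZrO2: 6.255% × 2000 = 125.1 g
  MgO: 32.17% × 2000 = 643.4 g
Oxide-by-oxide audit on the weights just shown, on the stated basis (sum by sum, the targets are met net of answer rounding effects):
  B2O3: 102.6·0.5621 = 57.67 g (target 57.68 g)
  CaO: 164.6·0.3015 = 49.63 g (target 49.64 g)
  SiO2: 186.1·0.3269 + 1539·0.6316 = 1033 g (target 1033 g)
  Li2O: 226.4·0.4030 = 91.24 g (target 91.22 g)
  ZrO2: 186.1·0.6721 = 125.1 g (target 125.1 g)
  MgO: 119.0·0.9850 + 1539·0.3185 + 164.6·0.2186 = 643.4 g (target 643.4 g)
Glass-mass bookkeeping: total batch − LOI = 2000 g (summing oxide targets gives 2000 g; against the stated basis, 2000 g — deltas are rounding alone).
Total batch = Σ batch = 2338 g; ignition loss, Σ(batch × LOI) = 337.8 g; yield = glass ÷ total batch = 85.55%.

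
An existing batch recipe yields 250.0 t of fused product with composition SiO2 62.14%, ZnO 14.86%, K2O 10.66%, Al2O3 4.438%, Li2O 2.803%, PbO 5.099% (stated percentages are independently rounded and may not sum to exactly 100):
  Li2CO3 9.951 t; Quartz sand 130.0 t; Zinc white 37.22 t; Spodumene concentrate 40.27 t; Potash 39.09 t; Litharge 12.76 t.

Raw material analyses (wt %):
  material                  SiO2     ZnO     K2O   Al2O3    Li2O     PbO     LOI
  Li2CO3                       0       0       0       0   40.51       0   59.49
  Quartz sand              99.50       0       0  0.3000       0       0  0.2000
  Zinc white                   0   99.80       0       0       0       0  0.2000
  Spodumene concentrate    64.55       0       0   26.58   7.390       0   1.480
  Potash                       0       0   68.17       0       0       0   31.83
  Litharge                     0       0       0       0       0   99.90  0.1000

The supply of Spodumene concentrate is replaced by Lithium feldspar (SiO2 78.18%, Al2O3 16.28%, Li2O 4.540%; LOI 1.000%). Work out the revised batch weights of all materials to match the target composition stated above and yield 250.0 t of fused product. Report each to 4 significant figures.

Revised batch per 250.0 t fused product:
  Li2CO3: 9.875 t
  Quartz sand: 104.1 t
  Zinc white: 37.22 t
  Lithium feldspar: 66.23 t
  Potash: 39.09 t
  Litharge: 12.76 t
Total batch = 269.3 t; LOI loss = 19.27 t

Full precision is kept end to end. Working values are displayed (rounded to 4 significant figures) as written. Exactly one rounding goes into every reported number; derived quantities are rebuilt in full precision (yield, glass mass, the totals, ignition loss, the six compositions) starting from the weights for 250.0 t of glass as set out in the question or the answer.
The oxide mass targets at 250.0 t fused product:
  SiO2: 62.14% × 250.0 = 155.4 t
  ZnO: 14.86% × 250.0 = 37.15 t
  K2O: 10.66% × 250.0 = 26.65 t
  Al2O3: 4.438% × 250.0 = 11.10 t
  Li2O: 2.803% × 250.0 = 7.008 t
  PbO: 5.099% × 250.0 = 12.75 t
Verifying the oxide balance using the reported weights, per the basis as stated (each sum matches its target mass given rounding of the digits):
  SiO2: 104.1·0.9950 + 66.23·0.7818 = 155.4 t (target 155.4 t)
  ZnO: 37.22·0.9980 = 37.15 t (target 37.15 t)
  K2O: 39.09·0.6817 = 26.65 t (target 26.65 t)
  Al2O3: 104.1·0.003000 + 66.23·0.1628 = 11.09 t (target 11.10 t)
  Li2O: 9.875·0.4051 + 66.23·0.04540 = 7.007 t (target 7.008 t)
  PbO: 12.76·0.9990 = 12.75 t (target 12.75 t)
Glass-mass sanity pass: batch total minus LOI = 250.0 t (per-oxide target masses sum to 250.0 t; against the stated basis, 250.0 t — differing by rounding only).
Batch grand total — Σ batch = 269.3 t; LOI removed, Σ of batch·LOI: 19.27 t; yield, glass over the total, = 92.84%.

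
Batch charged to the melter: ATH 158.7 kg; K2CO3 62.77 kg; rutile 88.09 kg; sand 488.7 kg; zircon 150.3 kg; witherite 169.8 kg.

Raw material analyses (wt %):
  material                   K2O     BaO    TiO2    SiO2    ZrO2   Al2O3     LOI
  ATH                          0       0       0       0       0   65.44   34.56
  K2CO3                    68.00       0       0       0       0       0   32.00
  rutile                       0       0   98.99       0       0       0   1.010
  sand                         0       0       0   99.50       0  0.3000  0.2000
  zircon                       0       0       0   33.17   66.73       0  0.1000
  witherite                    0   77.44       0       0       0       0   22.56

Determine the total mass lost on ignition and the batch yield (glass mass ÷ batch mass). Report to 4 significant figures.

Intermediates appear (rounded to four significant digits) within the worked lines — the working math keeps full precision throughout — every reported value includes exactly one rounding; the derived quantities (the six compositions, LOI, yield, glass mass, the totals) are recomputed from the batch weights at 1003 kg of glass at full precision, exactly as shown in problem or answer.
Per-material ignition loss:
  ATH: 158.7 × 0.3456 = 54.85 kg
  K2CO3: 62.77 × 0.3200 = 20.09 kg
  rutile: 88.09 × 0.01010 = 0.8897 kg
  sand: 488.7 × 0.002000 = 0.9774 kg
  zircon: 150.3 × 0.001000 = 0.1503 kg
  witherite: 169.8 × 0.2256 = 38.31 kg
Total LOI = 115.3 kg
Glass = batch − LOI = 1118 − 115.3 = 1003 kg

LOI loss = 115.3 kg; glass = 1003 kg; yield = 89.69%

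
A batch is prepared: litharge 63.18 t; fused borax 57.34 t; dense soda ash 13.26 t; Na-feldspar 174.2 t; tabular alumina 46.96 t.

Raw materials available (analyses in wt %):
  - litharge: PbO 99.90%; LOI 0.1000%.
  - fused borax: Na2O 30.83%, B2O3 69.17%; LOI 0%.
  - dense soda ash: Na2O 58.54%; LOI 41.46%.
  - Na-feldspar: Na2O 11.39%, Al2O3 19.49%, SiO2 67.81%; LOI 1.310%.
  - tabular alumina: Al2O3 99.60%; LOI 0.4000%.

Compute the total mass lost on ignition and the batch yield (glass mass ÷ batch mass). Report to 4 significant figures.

LOI loss = 8.031 t; glass = 346.9 t; yield = 97.74%

Working values are shown (rounded to 4 significant figures) alongside each step; full precision is kept end to end. Every reported number is rounded only once. Derived quantities are rebuilt at full precision (glass mass, totals, yield, ignition loss, the five compositions) from the batch weights per 346.9 t of glass exactly as shown in the problem or the answer.
Each material's LOI contribution:
  litharge: 63.18 × 0.001000 = 0.06318 t
  fused borax: 57.34 × 0 = 0 t
  dense soda ash: 13.26 × 0.4146 = 5.498 t
  Na-feldspar: 174.2 × 0.01310 = 2.282 t
  tabular alumina: 46.96 × 0.004000 = 0.1878 t
Total LOI = 8.031 t
Glass = batch − LOI = 354.9 − 8.031 = 346.9 t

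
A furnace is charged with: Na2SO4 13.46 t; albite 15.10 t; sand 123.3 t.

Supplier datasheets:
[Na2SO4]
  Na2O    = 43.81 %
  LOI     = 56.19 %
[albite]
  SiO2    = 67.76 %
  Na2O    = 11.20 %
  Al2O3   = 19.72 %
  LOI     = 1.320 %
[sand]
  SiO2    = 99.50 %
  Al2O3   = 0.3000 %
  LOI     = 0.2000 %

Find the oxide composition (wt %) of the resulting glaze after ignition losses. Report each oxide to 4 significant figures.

Glass mass = 143.9 t (batch 151.9 − LOI 8.009).
Composition: SiO2 92.40%, Na2O 5.275%, Al2O3 2.327%

Full precision is carried at each step; rounding to four significant digits applies to every intermediate as shown; every reported figure carries a single rounding — all derived quantities are recomputed using the weight values for 143.9 t of glass at exact precision (net glass mass, the three compositions, LOI, the totals, the yield) as written in question or answer.
What the batch supplies per oxide:
  SiO2: 15.10·0.6776 + 123.3·0.9950 = 132.9 t
  Na2O: 13.46·0.4381 + 15.10·0.1120 = 7.588 t
  Al2O3: 15.10·0.1972 + 123.3·0.003000 = 3.348 t
LOI: 13.46·0.5619 + 15.10·0.01320 + 123.3·0.002000 = 8.009 t
batch − LOI leaves glass = 151.9 − 8.009 = 143.9 t (consistent with Σ oxide mass)
oxide / glass × 100 gives the wt %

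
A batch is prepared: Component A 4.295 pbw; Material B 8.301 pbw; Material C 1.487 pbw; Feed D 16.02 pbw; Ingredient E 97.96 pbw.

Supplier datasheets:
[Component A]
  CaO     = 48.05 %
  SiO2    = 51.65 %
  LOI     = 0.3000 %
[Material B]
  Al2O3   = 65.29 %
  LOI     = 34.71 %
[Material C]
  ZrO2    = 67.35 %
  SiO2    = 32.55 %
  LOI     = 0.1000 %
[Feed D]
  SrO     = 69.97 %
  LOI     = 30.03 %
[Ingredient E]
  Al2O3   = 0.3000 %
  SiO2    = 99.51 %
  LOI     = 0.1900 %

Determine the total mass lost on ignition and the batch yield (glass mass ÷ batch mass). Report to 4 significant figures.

LOI loss = 7.893 pbw; glass = 120.2 pbw; yield = 93.84%

Values along the way are displayed rounded off to 4 significant figures at each printed step; all internal work runs at exact precision from first step to last; exactly one rounding is applied to each reported result; derived quantities are re-derived using the weight values on 120.2 pbw of glass at full precision (yield, five oxide percentages, totals, LOI, glass mass) exactly as shown in either problem or answer.
LOI of each material in turn:
  Component A: 4.295 × 0.003000 = 0.01289 pbw
  Material B: 8.301 × 0.3471 = 2.881 pbw
  Material C: 1.487 × 0.001000 = 0.001487 pbw
  Feed D: 16.02 × 0.3003 = 4.811 pbw
  Ingredient E: 97.96 × 0.001900 = 0.1861 pbw
Total LOI = 7.893 pbw
Glass = batch − LOI = 128.1 − 7.893 = 120.2 pbw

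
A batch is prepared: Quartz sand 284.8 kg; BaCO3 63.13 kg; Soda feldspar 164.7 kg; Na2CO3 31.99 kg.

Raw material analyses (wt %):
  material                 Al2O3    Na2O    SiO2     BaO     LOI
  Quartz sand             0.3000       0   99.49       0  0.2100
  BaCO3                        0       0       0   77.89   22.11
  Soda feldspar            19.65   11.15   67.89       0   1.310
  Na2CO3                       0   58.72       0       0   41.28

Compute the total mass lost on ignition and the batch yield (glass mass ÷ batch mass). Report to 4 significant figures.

The working math runs at full precision throughout; the intermediate values are shown rounded to 4 significant digits across the worked steps; exactly one rounding is applied to each reported value. Derived quantities are recomputed from the batch weights per 514.7 kg of glass in full float precision (four oxide percentages, LOI, glass mass, totals, yield), as set out in problem or answer.
LOI of each material in turn:
  Quartz sand: 284.8 × 0.002100 = 0.5981 kg
  BaCO3: 63.13 × 0.2211 = 13.96 kg
  Soda feldspar: 164.7 × 0.01310 = 2.158 kg
  Na2CO3: 31.99 × 0.4128 = 13.21 kg
Total LOI = 29.92 kg
Glass = batch − LOI = 544.6 − 29.92 = 514.7 kg

LOI loss = 29.92 kg; glass = 514.7 kg; yield = 94.51%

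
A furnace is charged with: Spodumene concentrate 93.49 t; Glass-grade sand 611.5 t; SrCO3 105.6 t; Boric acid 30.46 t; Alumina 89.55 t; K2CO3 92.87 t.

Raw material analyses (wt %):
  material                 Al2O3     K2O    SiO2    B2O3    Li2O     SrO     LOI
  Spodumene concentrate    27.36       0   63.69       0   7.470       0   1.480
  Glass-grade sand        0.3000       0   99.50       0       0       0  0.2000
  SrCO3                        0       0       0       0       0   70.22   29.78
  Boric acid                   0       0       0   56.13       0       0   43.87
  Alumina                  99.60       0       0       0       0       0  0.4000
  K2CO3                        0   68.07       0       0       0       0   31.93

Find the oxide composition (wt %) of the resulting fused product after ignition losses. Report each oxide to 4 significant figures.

In-progress results are displayed, with 4-significant-digit rounding, between the steps. All arithmetic keeps full precision through every step; exactly one rounding goes into each reported value. Derived quantities, including ignition loss, the six compositions, the yield, net glass mass, the totals, are carried from the batch weights on 946.0 t of glass in exact precision exactly as printed in either problem or answer.
Delivered oxide masses:
  Al2O3: 93.49·0.2736 + 611.5·0.003000 + 89.55·0.9960 = 116.6 t
  K2O: 92.87·0.6807 = 63.22 t
  SiO2: 93.49·0.6369 + 611.5·0.9950 = 668.0 t
  B2O3: 30.46·0.5613 = 17.10 t
  Li2O: 93.49·0.07470 = 6.984 t
  SrO: 105.6·0.7022 = 74.15 t
LOI: 93.49·0.01480 + 611.5·0.002000 + 105.6·0.2978 + 30.46·0.4387 + 89.55·0.004000 + 92.87·0.3193 = 77.43 t
Resulting glass, batch − LOI: 1023 − 77.43 = 946.0 t (consistent with Σ oxide mass)
wt % = oxide mass / glass mass × 100

Glass mass = 946.0 t (batch 1023 − LOI 77.43).
Composition: Al2O3 12.33%, K2O 6.682%, SiO2 70.61%, B2O3 1.807%, Li2O 0.7382%, SrO 7.838%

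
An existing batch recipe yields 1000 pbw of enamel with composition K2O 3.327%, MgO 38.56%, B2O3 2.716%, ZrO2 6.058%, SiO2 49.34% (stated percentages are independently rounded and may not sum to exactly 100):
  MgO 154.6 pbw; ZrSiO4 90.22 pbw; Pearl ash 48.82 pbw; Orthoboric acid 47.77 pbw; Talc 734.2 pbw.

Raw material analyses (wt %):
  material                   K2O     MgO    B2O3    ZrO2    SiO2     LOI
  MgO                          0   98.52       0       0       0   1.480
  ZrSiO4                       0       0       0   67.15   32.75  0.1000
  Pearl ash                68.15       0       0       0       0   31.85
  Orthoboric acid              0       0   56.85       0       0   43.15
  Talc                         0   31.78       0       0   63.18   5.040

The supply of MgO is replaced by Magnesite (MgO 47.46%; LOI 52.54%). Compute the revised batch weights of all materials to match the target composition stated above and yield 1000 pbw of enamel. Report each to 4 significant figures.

Working values are displayed rounded to four significant digits between the steps. The working math runs at full precision all the way through; every reported value sees exactly one rounding — all derived quantities (the totals, ignition loss, the five compositions, net glass mass, the yield) are recomputed using the weight values per 1000 pbw of glass in full precision exactly as printed in either problem or answer.
The oxide mass targets at 1000 pbw enamel:
  K2O: 3.327% × 1000 = 33.27 pbw
  MgO: 38.56% × 1000 = 385.6 pbw
  B2O3: 2.716% × 1000 = 27.16 pbw
  ZrO2: 6.058% × 1000 = 60.58 pbw
  SiO2: 49.34% × 1000 = 493.4 pbw
Sums-versus-targets review per the reported batch figures, at the basis given (oxide sums agree with the targets once rounding is allowed for):
  K2O: 48.82·0.6815 = 33.27 pbw (target 33.27 pbw)
  MgO: 320.9·0.4746 + 734.2·0.3178 = 385.6 pbw (target 385.6 pbw)
  B2O3: 47.77·0.5685 = 27.16 pbw (target 27.16 pbw)
  ZrO2: 90.22·0.6715 = 60.58 pbw (target 60.58 pbw)
  SiO2: 90.22·0.3275 + 734.2·0.6318 = 493.4 pbw (target 493.4 pbw)
The glass-mass cross-check: batch total minus LOI = 1000 pbw (per-oxide target masses sum to 1000 pbw; against the stated basis, 1000 pbw — differing by rounding only).
Summing the batch: Σ batch = 1242 pbw; LOI loss = Σ batch·LOI = 241.9 pbw; as yield: glass ÷ batch → 80.53%.

Revised batch per 1000 pbw enamel:
  Magnesite: 320.9 pbw
  ZrSiO4: 90.22 pbw
  Pearl ash: 48.82 pbw
  Orthoboric acid: 47.77 pbw
  Talc: 734.2 pbw
Total batch = 1242 pbw; LOI loss = 241.9 pbw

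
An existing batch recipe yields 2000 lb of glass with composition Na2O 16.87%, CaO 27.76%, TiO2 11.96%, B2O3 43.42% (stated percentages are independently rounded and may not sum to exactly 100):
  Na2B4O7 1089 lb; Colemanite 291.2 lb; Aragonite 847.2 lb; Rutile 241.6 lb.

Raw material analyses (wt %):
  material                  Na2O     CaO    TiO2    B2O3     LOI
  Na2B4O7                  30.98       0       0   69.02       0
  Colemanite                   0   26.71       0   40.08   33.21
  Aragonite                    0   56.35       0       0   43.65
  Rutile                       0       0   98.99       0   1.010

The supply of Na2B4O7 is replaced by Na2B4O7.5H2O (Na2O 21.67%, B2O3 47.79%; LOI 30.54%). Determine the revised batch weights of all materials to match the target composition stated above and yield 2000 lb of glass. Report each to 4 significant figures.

Revised batch per 2000 lb glass:
  Na2B4O7.5H2O: 1557 lb
  Colemanite: 310.2 lb
  Aragonite: 838.3 lb
  Rutile: 241.6 lb
Total batch = 2947 lb; LOI loss = 946.9 lb

Intermediates are printed rounded to 4 significant digits in the printout; every computation carries full float precision throughout — exactly one rounding is applied to every reported value. All derived quantities are re-derived in exact precision (the four compositions, yield, net glass mass, LOI, totals) from the weighed amounts at 2000 lb of glass, as written in either problem or answer.
Target masses of each oxide per 2000 lb glass:
  Na2O: 16.87% × 2000 = 337.4 lb
  CaO: 27.76% × 2000 = 555.2 lb
  TiO2: 11.96% × 2000 = 239.2 lb
  B2O3: 43.42% × 2000 = 868.4 lb
Balance tally, oxide-wise, per the reported batch figures, per the basis as stated (target by target, the sums agree up to rounding of the answer):
  Na2O: 1557·0.2167 = 337.4 lb (target 337.4 lb)
  CaO: 310.2·0.2671 + 838.3·0.5635 = 555.2 lb (target 555.2 lb)
  TiO2: 241.6·0.9899 = 239.2 lb (target 239.2 lb)
  B2O3: 1557·0.4779 + 310.2·0.4008 = 868.4 lb (target 868.4 lb)
The glass-mass cross-check: net batch after ignition = 2000 lb (per-oxide target masses sum to 2000 lb; basis as stated: 2000 lb — any gap is answer rounding).
Adding the batch up: Σ batch = 2947 lb; the LOI term Σ batch·LOI equals 946.9 lb; yield: glass divided by total = 67.87%.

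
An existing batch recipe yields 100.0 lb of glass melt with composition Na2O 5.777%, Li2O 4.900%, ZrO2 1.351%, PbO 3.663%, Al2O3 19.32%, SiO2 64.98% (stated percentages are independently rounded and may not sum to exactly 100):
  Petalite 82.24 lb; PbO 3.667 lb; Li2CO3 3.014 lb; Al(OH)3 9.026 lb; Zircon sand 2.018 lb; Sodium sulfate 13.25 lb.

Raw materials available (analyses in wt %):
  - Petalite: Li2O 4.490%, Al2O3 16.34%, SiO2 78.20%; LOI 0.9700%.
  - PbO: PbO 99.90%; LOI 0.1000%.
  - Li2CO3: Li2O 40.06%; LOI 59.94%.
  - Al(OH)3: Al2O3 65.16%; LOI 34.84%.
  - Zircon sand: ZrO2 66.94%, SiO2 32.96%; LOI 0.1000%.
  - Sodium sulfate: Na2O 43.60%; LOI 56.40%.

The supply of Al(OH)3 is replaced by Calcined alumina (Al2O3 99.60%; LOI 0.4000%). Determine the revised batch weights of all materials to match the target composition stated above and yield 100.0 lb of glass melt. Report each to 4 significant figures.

Revised batch per 100.0 lb glass melt:
  Petalite: 82.24 lb
  PbO: 3.667 lb
  Li2CO3: 3.014 lb
  Calcined alumina: 5.905 lb
  Zircon sand: 2.018 lb
  Sodium sulfate: 13.25 lb
Total batch = 110.1 lb; LOI loss = 10.11 lb

Every computation holds exact precision end to end. The intermediate values are displayed rounded to 4 significant figures in the printout; each reported figure undergoes a single rounding; the derived quantities, including LOI, six oxide percentages, the totals, glass mass, yield, are rebuilt starting from the weights on 100.0 lb of glass in full precision as they appear in the question or the answer.
The oxide mass targets at 100.0 lb glass melt:
  Na2O: 5.777% × 100.0 = 5.777 lb
  Li2O: 4.900% × 100.0 = 4.900 lb
  ZrO2: 1.351% × 100.0 = 1.351 lb
  PbO: 3.663% × 100.0 = 3.663 lb
  Al2O3: 19.32% × 100.0 = 19.32 lb
  SiO2: 64.98% × 100.0 = 64.98 lb
Checking each oxide sum using the reported weights, for the quoted basis mass (target by target, the sums agree given rounding of the digits):
  Na2O: 13.25·0.4360 = 5.777 lb (target 5.777 lb)
  Li2O: 82.24·0.04490 + 3.014·0.4006 = 4.900 lb (target 4.900 lb)
  ZrO2: 2.018·0.6694 = 1.351 lb (target 1.351 lb)
  PbO: 3.667·0.9990 = 3.663 lb (target 3.663 lb)
  Al2O3: 82.24·0.1634 + 5.905·0.9960 = 19.32 lb (target 19.32 lb)
  SiO2: 82.24·0.7820 + 2.018·0.3296 = 64.98 lb (target 64.98 lb)
Glass-mass sanity pass: whole batch net of LOI = 99.99 lb (the Σ of target masses is 99.99 lb; the stated basis being 100.0 lb — gaps are rounding artifacts).
Total batch = Σ batch = 110.1 lb; Σ batch·LOI gives LOI loss = 10.11 lb; yield = glass ÷ total batch = 90.82%.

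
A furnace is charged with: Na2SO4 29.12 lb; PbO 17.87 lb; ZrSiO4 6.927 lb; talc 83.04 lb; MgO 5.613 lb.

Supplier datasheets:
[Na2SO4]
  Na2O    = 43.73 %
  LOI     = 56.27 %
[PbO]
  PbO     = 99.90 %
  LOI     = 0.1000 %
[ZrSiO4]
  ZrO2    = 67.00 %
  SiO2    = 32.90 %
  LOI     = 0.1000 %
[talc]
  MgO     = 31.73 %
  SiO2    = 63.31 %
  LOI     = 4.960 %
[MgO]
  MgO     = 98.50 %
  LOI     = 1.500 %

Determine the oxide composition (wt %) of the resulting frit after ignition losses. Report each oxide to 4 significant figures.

In-progress results are shown, rounded to four significant figures, within the worked lines — all arithmetic keeps full precision in every operation — every reported value takes a single rounding; derived quantities are computed at full float precision (ignition loss, glass mass, totals, yield, five oxide percentages) from the weighed amounts on 122.0 lb of glass, exactly as printed in the problem or answer text.
Per-oxide mass from batch:
  MgO: 83.04·0.3173 + 5.613·0.9850 = 31.88 lb
  Na2O: 29.12·0.4373 = 12.73 lb
  ZrO2: 6.927·0.6700 = 4.641 lb
  SiO2: 6.927·0.3290 + 83.04·0.6331 = 54.85 lb
  PbO: 17.87·0.9990 = 17.85 lb
LOI: 29.12·0.5627 + 17.87·0.001000 + 6.927·0.001000 + 83.04·0.04960 + 5.613·0.01500 = 20.61 lb
Glass = total batch minus LOI = 142.6 − 20.61 = 122.0 lb (matching Σ of the oxides)
oxide / glass × 100 gives the wt %

Glass mass = 122.0 lb (batch 142.6 − LOI 20.61).
Composition: MgO 26.14%, Na2O 10.44%, ZrO2 3.806%, SiO2 44.98%, PbO 14.64%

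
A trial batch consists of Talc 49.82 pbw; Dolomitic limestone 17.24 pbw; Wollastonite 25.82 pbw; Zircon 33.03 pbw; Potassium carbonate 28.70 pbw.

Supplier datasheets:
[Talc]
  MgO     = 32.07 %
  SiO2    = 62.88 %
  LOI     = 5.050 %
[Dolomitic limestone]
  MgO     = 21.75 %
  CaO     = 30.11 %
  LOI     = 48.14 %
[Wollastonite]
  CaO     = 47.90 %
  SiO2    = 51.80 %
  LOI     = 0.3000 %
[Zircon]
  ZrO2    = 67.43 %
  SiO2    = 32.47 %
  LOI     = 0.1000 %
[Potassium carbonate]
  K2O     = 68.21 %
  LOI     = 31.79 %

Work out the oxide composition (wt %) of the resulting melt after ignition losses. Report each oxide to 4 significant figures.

Glass mass = 134.6 pbw (batch 154.6 − LOI 20.05).
Composition: MgO 14.66%, CaO 13.05%, ZrO2 16.55%, K2O 14.55%, SiO2 41.19%

Working values appear (rounded to four significant digits) when written out — the working math maintains exact precision all the way through. Each reported result includes exactly one rounding — all derived quantities (yield, the totals, LOI, glass mass, five oxide percentages) are recomputed at exact precision from the weighed amounts for 134.6 pbw of glass, as given in problem or answer.
Delivered oxide masses:
  MgO: 49.82·0.3207 + 17.24·0.2175 = 19.73 pbw
  CaO: 17.24·0.3011 + 25.82·0.4790 = 17.56 pbw
  ZrO2: 33.03·0.6743 = 22.27 pbw
  K2O: 28.70·0.6821 = 19.58 pbw
  SiO2: 49.82·0.6288 + 25.82·0.5180 + 33.03·0.3247 = 55.43 pbw
LOI: 49.82·0.05050 + 17.24·0.4814 + 25.82·0.003000 + 33.03·0.001000 + 28.70·0.3179 = 20.05 pbw
Glass = total batch minus LOI = 154.6 − 20.05 = 134.6 pbw (matching Σ of the oxides)
each wt % is 100 × oxide ÷ glass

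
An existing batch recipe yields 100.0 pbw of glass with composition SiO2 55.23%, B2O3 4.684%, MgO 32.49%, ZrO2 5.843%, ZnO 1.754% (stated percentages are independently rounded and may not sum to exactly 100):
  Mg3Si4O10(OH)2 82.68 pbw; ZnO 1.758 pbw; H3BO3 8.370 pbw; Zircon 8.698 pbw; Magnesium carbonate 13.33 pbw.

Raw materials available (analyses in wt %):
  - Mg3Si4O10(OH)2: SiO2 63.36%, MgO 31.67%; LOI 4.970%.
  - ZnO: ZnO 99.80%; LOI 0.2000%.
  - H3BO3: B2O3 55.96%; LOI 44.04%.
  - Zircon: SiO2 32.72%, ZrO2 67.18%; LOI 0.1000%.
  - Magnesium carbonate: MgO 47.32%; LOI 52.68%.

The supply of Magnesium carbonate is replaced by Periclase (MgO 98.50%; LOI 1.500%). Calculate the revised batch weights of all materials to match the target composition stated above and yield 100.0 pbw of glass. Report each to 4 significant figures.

Revised batch per 100.0 pbw glass:
  Mg3Si4O10(OH)2: 82.68 pbw
  ZnO: 1.758 pbw
  H3BO3: 8.370 pbw
  Zircon: 8.698 pbw
  Periclase: 6.402 pbw
Total batch = 107.9 pbw; LOI loss = 7.904 pbw

Mid-chain values are shown, rounded to four significant digits, within the worked lines; each numeric step maintains full precision at every stage. Exactly one rounding is applied to each reported number — derived quantities, which include LOI, glass mass, the five compositions, the totals, the yield, are computed at full float precision, as written in the problem or the answer, from the batch weights for 100.0 pbw of glass.
Target masses of each oxide per 100.0 pbw glass:
  SiO2: 55.23% × 100.0 = 55.23 pbw
  B2O3: 4.684% × 100.0 = 4.684 pbw
  MgO: 32.49% × 100.0 = 32.49 pbw
  ZrO2: 5.843% × 100.0 = 5.843 pbw
  ZnO: 1.754% × 100.0 = 1.754 pbw
Verifying the oxide balance using the reported weights, relative to the basis at hand (target by target, the sums agree modulo rounding of the values):
  SiO2: 82.68·0.6336 + 8.698·0.3272 = 55.23 pbw (target 55.23 pbw)
  B2O3: 8.370·0.5596 = 4.684 pbw (target 4.684 pbw)
  MgO: 82.68·0.3167 + 6.402·0.9850 = 32.49 pbw (target 32.49 pbw)
  ZrO2: 8.698·0.6718 = 5.843 pbw (target 5.843 pbw)
  ZnO: 1.758·0.9980 = 1.754 pbw (target 1.754 pbw)
Glass-mass closure: total charge less LOI = 100.0 pbw (targets for the oxides total 100.0 pbw; versus the stated basis of 100.0 pbw — rounding explains the deltas).
Batch total: Σ batch = 107.9 pbw; LOI loss = Σ batch·LOI = 7.904 pbw; yield: glass divided by total = 92.68%.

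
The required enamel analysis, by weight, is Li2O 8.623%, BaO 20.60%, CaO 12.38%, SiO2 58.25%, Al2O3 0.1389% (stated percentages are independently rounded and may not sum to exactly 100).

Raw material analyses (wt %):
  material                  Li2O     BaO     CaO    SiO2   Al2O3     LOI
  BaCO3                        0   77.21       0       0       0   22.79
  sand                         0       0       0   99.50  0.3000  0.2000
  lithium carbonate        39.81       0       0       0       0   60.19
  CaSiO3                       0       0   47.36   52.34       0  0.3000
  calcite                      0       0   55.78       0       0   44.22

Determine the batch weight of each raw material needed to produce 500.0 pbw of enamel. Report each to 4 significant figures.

Batch per 500.0 pbw enamel:
  BaCO3: 133.4 pbw
  sand: 231.5 pbw
  lithium carbonate: 108.3 pbw
  CaSiO3: 116.4 pbw
  calcite: 12.17 pbw
Total batch = 601.8 pbw; LOI loss = 101.8 pbw; yield = 83.09%

All internal work runs at full float precision end to end. In-progress results appear, rounded to 4 significant figures, on the page. Every reported number is rounded exactly once. The derived quantities, which include five oxide percentages, the totals, yield, glass mass, LOI, are re-derived in full precision, as written in the problem or answer text, from the batch weights on 500.0 pbw of glass.
Oxide mass targets, per 500.0 pbw enamel:
  Li2O: 8.623% × 500.0 = 43.12 pbw
  BaO: 20.60% × 500.0 = 103.0 pbw
  CaO: 12.38% × 500.0 = 61.90 pbw
  SiO2: 58.25% × 500.0 = 291.2 pbw
  Al2O3: 0.1389% × 500.0 = 0.6945 pbw
Per-oxide balance check given the weights on record, on the stated basis (delivered sums recover each target within answer rounding):
  Li2O: 108.3·0.3981 = 43.11 pbw (target 43.12 pbw)
  BaO: 133.4·0.7721 = 103.0 pbw (target 103.0 pbw)
  CaO: 116.4·0.4736 + 12.17·0.5578 = 61.92 pbw (target 61.90 pbw)
  SiO2: 231.5·0.9950 + 116.4·0.5234 = 291.3 pbw (target 291.2 pbw)
  Al2O3: 231.5·0.003000 = 0.6945 pbw (target 0.6945 pbw)
The glass-mass cross-check: the batch minus its LOI: 500.0 pbw (the Σ of target masses is 500.0 pbw; basis as stated: 500.0 pbw — gaps are rounding artifacts).
Batch total: Σ batch = 601.8 pbw; Σ batch·LOI gives LOI loss = 101.8 pbw; as yield: glass ÷ batch → 83.09%.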